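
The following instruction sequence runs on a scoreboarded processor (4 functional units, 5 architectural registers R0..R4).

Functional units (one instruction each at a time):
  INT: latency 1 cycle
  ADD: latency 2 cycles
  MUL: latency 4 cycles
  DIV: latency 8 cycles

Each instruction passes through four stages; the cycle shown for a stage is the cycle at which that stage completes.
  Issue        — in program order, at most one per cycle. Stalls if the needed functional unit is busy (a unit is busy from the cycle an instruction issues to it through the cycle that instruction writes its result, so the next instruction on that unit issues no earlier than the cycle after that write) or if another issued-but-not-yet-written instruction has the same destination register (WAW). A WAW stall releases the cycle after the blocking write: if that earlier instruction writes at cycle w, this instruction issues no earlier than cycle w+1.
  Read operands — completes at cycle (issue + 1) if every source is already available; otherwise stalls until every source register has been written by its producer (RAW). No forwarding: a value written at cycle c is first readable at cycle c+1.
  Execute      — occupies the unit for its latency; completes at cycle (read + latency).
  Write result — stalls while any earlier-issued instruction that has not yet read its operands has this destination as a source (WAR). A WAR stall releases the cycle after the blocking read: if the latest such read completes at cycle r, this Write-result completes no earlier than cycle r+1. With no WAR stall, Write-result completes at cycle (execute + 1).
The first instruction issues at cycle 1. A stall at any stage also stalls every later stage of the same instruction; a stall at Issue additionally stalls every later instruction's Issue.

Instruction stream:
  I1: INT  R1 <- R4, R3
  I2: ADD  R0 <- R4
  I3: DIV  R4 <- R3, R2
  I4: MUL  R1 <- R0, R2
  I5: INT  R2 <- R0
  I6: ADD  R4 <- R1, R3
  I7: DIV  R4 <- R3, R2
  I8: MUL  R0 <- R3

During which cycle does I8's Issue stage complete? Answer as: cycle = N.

I1: IS=1 RO=2 EX=3 WR=4
I2: IS=2 RO=3 EX=5 WR=6
I3: IS=3 RO=4 EX=12 WR=13
I4: IS=5 RO=7 EX=11 WR=12  [WAW R1: wait I1 write@4; RAW R0: wait I2 write@6]
I5: IS=6 RO=7 EX=8 WR=9
I6: IS=14 RO=15 EX=17 WR=18  [WAW R4: wait I3 write@13]
I7: IS=19 RO=20 EX=28 WR=29  [WAW R4: wait I6 write@18]
I8: IS=20 RO=21 EX=25 WR=26

cycle = 20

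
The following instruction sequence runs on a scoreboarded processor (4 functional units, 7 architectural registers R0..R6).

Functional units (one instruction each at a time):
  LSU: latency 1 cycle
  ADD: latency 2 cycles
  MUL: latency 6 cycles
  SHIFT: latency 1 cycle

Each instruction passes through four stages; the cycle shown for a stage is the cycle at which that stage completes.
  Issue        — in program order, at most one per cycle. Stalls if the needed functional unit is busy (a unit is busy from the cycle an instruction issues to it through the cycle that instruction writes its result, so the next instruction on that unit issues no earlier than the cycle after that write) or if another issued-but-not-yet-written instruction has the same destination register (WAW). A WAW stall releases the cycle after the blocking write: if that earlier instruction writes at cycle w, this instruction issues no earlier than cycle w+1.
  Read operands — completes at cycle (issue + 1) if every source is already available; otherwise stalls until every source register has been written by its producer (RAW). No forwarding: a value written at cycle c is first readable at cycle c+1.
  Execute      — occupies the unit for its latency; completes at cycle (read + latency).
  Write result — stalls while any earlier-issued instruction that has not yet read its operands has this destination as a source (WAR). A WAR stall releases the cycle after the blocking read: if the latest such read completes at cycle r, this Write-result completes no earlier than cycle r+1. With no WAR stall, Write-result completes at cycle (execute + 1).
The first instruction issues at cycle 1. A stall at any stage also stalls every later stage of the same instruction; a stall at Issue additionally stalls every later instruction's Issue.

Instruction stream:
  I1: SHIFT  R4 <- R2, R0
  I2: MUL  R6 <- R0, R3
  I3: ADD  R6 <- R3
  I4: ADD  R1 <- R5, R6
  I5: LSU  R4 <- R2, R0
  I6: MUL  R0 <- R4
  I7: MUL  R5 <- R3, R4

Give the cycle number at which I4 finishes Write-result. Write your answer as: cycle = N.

c1: issue I1 (SHIFT)
c2: I1 read-ops | issue I2 (MUL)
c3: I1 finished on SHIFT | I2 read-ops
c4: I1→R4
c9: I2 finished on MUL
c10: I2→R6
c11: issue I3 (ADD)
c12: I3 read-ops
c14: I3 finished on ADD
c15: I3→R6
c16: issue I4 (ADD)
c17: I4 read-ops | issue I5 (LSU)
c18: I5 read-ops | issue I6 (MUL)
c19: I4 finished on ADD | I5 finished on LSU
c20: I4→R1 | I5→R4
c21: I6 read-ops
c27: I6 finished on MUL
c28: I6→R0
c29: issue I7 (MUL)
c30: I7 read-ops
c36: I7 finished on MUL
c37: I7→R5

cycle = 20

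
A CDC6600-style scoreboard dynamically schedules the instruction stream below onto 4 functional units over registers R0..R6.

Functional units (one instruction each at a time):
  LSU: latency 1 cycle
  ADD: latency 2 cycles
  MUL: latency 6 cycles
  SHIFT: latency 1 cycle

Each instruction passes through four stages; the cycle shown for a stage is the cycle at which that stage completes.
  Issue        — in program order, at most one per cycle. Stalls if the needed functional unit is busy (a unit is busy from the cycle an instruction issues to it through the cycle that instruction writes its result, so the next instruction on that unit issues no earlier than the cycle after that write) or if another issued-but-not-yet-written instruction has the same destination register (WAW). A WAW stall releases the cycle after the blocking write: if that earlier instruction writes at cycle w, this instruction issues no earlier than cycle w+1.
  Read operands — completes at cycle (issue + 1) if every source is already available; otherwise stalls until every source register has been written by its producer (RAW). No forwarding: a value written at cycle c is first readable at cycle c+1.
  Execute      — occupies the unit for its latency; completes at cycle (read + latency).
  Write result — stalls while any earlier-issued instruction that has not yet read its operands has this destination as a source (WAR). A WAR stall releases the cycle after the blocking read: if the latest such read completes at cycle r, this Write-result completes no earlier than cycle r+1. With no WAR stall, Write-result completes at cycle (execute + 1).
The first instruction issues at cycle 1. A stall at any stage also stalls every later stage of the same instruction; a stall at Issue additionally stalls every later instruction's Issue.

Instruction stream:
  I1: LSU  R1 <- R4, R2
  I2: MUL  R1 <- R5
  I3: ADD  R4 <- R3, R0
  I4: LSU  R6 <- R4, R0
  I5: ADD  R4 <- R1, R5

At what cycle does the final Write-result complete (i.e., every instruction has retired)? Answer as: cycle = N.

cycle = 17

[1] I1 issues→LSU
[2] I1 reads
[3] I1 exec-done
[4] I1 writes R1
[5] I2 issues→MUL
[6] I2 reads; I3 issues→ADD
[7] I3 reads; I4 issues→LSU
[9] I3 exec-done
[10] I3 writes R4
[11] I4 reads; I5 issues→ADD
[12] I2 exec-done; I4 exec-done
[13] I2 writes R1; I4 writes R6
[14] I5 reads
[16] I5 exec-done
[17] I5 writes R4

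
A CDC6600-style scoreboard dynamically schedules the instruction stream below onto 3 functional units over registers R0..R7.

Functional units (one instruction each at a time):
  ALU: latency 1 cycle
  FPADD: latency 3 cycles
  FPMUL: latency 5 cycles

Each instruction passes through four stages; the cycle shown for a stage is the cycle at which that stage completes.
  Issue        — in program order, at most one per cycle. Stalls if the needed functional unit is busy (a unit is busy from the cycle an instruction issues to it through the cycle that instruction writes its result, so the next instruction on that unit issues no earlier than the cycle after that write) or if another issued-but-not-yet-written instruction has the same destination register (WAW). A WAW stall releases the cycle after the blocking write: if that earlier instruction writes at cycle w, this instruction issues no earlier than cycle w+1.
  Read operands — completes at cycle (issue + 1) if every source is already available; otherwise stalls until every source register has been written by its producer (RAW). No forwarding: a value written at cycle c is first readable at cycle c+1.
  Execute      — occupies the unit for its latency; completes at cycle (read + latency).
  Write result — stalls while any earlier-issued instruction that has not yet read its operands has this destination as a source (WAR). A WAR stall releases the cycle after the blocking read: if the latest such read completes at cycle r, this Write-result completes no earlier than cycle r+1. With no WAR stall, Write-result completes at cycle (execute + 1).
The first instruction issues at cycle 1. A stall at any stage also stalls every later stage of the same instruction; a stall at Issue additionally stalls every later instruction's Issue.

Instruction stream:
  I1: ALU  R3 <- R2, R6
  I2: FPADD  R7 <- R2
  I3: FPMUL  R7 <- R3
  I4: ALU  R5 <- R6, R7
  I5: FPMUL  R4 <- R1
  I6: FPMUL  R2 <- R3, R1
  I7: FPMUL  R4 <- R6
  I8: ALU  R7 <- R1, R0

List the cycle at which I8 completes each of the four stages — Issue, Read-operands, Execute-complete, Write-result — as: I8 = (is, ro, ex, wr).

I8 = (33, 34, 35, 36)

cycle 1: I1 issues→ALU
cycle 2: I1 reads | I2 issues→FPADD
cycle 3: I1 exec-done | I2 reads
cycle 4: I1 writes R3
cycle 6: I2 exec-done
cycle 7: I2 writes R7
cycle 8: I3 issues→FPMUL
cycle 9: I3 reads | I4 issues→ALU
cycle 14: I3 exec-done
cycle 15: I3 writes R7
cycle 16: I4 reads | I5 issues→FPMUL
cycle 17: I4 exec-done | I5 reads
cycle 18: I4 writes R5
cycle 22: I5 exec-done
cycle 23: I5 writes R4
cycle 24: I6 issues→FPMUL
cycle 25: I6 reads
cycle 30: I6 exec-done
cycle 31: I6 writes R2
cycle 32: I7 issues→FPMUL
cycle 33: I7 reads | I8 issues→ALU
cycle 34: I8 reads
cycle 35: I8 exec-done
cycle 36: I8 writes R7
cycle 38: I7 exec-done
cycle 39: I7 writes R4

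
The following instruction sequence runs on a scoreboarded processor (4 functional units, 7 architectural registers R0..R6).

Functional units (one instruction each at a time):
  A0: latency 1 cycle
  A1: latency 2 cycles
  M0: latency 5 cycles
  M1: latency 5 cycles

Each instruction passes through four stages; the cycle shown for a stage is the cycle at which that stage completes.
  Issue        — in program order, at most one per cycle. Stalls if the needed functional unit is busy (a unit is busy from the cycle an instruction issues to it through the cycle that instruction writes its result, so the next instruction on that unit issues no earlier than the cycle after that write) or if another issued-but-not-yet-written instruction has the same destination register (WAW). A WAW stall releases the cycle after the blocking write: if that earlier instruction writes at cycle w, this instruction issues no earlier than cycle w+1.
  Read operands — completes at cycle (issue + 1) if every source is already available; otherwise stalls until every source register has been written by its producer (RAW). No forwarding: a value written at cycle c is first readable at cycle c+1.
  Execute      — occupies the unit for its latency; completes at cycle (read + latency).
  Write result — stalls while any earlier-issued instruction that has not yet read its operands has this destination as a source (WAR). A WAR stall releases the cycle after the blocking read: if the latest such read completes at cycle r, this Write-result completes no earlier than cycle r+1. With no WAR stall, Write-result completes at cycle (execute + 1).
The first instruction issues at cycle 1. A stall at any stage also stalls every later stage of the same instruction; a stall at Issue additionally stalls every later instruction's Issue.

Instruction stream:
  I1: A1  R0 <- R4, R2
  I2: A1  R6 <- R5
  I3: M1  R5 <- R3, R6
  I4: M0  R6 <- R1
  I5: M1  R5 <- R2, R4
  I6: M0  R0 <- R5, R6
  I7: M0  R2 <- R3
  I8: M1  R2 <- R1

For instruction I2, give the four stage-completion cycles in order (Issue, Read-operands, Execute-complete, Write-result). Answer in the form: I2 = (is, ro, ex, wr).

c1: I1→A1
c2: I1 RO
c4: I1 EX
c5: I1 WR R0
c6: I2→A1
c7: I2 RO, I3→M1
c9: I2 EX
c10: I2 WR R6
c11: I3 RO, I4→M0
c12: I4 RO
c16: I3 EX
c17: I3 WR R5, I4 EX
c18: I4 WR R6, I5→M1
c19: I5 RO, I6→M0
c24: I5 EX
c25: I5 WR R5
c26: I6 RO
c31: I6 EX
c32: I6 WR R0
c33: I7→M0
c34: I7 RO
c39: I7 EX
c40: I7 WR R2
c41: I8→M1
c42: I8 RO
c47: I8 EX
c48: I8 WR R2

I2 = (6, 7, 9, 10)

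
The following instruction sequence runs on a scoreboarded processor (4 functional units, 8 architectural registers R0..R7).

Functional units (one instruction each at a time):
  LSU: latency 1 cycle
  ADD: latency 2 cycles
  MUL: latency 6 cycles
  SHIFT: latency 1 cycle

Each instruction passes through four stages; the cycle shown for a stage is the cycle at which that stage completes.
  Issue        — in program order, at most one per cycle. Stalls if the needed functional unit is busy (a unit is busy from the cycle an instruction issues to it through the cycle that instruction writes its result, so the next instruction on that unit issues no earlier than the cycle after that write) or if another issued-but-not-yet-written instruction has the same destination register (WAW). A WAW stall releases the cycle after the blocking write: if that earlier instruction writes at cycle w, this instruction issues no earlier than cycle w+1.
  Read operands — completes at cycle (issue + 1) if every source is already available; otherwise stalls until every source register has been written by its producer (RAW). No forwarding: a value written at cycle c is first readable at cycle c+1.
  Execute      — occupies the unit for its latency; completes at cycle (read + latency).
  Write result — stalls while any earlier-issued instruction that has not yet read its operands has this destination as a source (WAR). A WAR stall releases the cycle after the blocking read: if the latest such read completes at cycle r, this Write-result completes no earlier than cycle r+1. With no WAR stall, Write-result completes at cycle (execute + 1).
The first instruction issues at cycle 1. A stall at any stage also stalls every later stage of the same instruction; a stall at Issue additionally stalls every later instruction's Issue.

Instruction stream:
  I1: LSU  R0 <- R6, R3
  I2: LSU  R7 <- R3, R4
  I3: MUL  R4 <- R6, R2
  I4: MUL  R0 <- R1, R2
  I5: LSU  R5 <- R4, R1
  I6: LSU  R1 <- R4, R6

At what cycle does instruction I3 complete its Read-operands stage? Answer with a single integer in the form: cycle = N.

I1  is:1  ro:2  ex:3  wr:4
I2  is:5  ro:6  ex:7  wr:8  — struct: LSU busy until I1 writes@4
I3  is:6  ro:7  ex:13  wr:14
I4  is:15  ro:16  ex:22  wr:23  — struct: MUL busy until I3 writes@14
I5  is:16  ro:17  ex:18  wr:19
I6  is:20  ro:21  ex:22  wr:23  — struct: LSU busy until I5 writes@19

cycle = 7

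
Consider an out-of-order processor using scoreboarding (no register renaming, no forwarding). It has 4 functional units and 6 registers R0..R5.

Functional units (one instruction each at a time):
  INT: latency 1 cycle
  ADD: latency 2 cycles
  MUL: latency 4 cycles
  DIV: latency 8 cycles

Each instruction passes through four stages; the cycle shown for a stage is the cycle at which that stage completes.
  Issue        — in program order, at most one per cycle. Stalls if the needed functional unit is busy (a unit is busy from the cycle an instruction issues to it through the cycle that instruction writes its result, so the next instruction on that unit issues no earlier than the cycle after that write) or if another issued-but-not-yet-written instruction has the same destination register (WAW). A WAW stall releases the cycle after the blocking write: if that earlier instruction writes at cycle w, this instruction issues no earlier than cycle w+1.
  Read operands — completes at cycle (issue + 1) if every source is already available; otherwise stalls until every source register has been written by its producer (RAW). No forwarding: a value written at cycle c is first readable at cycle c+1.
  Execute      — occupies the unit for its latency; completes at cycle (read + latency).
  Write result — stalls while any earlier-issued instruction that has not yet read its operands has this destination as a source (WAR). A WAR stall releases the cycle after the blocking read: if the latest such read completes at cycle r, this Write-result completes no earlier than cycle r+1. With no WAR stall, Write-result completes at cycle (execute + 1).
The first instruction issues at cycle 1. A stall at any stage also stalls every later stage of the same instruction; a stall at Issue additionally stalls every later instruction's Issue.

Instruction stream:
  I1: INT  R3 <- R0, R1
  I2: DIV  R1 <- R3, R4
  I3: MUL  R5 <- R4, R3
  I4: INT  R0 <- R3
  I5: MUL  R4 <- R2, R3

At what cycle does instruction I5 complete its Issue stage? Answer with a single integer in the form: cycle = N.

I1 -> (1, 2, 3, 4)
I2 -> (2, 5, 13, 14)  // RAW R3: wait I1 write@4
I3 -> (3, 5, 9, 10)  // RAW R3: wait I1 write@4
I4 -> (5, 6, 7, 8)  // struct: INT busy until I1 writes@4
I5 -> (11, 12, 16, 17)  // struct: MUL busy until I3 writes@10

cycle = 11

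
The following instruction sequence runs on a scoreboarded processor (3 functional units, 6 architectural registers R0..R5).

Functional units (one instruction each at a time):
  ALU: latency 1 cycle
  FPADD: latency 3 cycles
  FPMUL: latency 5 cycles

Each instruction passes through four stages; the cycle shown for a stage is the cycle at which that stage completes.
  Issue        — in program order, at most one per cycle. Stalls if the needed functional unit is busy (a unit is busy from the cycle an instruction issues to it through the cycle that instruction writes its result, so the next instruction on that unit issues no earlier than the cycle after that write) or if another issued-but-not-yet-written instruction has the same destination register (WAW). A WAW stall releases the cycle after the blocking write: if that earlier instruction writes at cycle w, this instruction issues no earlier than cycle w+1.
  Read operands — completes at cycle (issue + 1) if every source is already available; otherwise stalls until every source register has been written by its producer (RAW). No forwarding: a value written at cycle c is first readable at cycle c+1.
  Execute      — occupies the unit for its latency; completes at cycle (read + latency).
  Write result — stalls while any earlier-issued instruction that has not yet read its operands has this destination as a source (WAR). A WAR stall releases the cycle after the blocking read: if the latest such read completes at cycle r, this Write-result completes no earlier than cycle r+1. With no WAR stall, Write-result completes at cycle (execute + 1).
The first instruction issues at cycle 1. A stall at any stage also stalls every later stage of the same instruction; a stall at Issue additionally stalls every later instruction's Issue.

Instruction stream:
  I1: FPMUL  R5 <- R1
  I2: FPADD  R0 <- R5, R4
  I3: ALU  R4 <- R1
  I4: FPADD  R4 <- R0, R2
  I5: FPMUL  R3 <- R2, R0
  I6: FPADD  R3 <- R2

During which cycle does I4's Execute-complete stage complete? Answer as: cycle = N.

c1: I1 dispatched to FPMUL
c2: I1 operands ready | I2 dispatched to FPADD
c3: I3 dispatched to ALU
c4: I3 operands ready
c5: I3 complete
c7: I1 complete
c8: R5←I1
c9: I2 operands ready
c10: R4←I3
c12: I2 complete
c13: R0←I2
c14: I4 dispatched to FPADD
c15: I4 operands ready | I5 dispatched to FPMUL
c16: I5 operands ready
c18: I4 complete
c19: R4←I4
c21: I5 complete
c22: R3←I5
c23: I6 dispatched to FPADD
c24: I6 operands ready
c27: I6 complete
c28: R3←I6

cycle = 18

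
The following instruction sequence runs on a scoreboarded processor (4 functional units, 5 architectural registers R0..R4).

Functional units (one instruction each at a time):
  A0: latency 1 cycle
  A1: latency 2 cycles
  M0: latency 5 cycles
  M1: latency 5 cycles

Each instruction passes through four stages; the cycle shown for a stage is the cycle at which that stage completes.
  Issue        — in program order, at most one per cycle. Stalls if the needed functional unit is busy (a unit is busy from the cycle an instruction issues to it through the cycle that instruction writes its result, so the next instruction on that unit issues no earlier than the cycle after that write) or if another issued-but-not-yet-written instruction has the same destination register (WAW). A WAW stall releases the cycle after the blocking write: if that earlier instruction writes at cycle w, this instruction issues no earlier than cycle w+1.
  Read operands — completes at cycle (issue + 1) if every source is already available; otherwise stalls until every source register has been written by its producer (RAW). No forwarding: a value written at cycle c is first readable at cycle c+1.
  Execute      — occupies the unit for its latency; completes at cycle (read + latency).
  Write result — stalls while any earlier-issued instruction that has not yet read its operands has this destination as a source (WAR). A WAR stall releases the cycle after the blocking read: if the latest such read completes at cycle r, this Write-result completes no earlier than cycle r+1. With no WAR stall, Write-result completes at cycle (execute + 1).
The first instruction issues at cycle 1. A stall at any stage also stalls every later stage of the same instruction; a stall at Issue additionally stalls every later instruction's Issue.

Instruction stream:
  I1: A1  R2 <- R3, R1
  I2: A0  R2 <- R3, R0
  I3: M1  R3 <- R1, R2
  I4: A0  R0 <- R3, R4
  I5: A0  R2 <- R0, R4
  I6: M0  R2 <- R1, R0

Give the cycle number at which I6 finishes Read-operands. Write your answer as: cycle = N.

c1: I1 issues→A1
c2: I1 reads
c4: I1 exec-done
c5: I1 writes R2
c6: I2 issues→A0
c7: I2 reads, I3 issues→M1
c8: I2 exec-done
c9: I2 writes R2
c10: I3 reads, I4 issues→A0
c15: I3 exec-done
c16: I3 writes R3
c17: I4 reads
c18: I4 exec-done
c19: I4 writes R0
c20: I5 issues→A0
c21: I5 reads
c22: I5 exec-done
c23: I5 writes R2
c24: I6 issues→M0
c25: I6 reads
c30: I6 exec-done
c31: I6 writes R2

cycle = 25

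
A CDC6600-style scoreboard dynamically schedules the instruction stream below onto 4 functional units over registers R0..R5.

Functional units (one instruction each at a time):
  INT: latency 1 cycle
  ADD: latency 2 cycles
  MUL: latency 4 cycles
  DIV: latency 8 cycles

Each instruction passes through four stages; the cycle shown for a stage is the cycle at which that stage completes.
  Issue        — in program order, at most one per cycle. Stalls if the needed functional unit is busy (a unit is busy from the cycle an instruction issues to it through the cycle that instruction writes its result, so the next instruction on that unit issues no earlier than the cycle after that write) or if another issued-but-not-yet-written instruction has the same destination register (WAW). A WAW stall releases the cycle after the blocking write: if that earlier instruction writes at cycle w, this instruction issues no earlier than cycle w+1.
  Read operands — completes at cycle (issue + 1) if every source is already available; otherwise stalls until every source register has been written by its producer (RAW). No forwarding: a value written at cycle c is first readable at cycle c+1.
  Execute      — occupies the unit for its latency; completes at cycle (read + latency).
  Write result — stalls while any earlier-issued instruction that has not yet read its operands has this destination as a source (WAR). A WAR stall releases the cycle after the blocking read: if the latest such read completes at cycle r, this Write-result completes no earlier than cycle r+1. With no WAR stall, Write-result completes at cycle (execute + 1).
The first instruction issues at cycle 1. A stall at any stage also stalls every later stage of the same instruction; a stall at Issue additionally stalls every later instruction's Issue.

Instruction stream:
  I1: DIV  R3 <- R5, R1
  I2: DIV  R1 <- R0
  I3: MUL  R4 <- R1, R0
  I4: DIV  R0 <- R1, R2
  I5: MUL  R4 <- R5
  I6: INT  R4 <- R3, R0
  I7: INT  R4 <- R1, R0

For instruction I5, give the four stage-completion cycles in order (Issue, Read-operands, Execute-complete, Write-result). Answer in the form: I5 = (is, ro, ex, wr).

cycle 1: I1 dispatched to DIV
cycle 2: I1 operands ready
cycle 10: I1 complete
cycle 11: R3←I1
cycle 12: I2 dispatched to DIV
cycle 13: I2 operands ready, I3 dispatched to MUL
cycle 21: I2 complete
cycle 22: R1←I2
cycle 23: I3 operands ready, I4 dispatched to DIV
cycle 24: I4 operands ready
cycle 27: I3 complete
cycle 28: R4←I3
cycle 29: I5 dispatched to MUL
cycle 30: I5 operands ready
cycle 32: I4 complete
cycle 33: R0←I4
cycle 34: I5 complete
cycle 35: R4←I5
cycle 36: I6 dispatched to INT
cycle 37: I6 operands ready
cycle 38: I6 complete
cycle 39: R4←I6
cycle 40: I7 dispatched to INT
cycle 41: I7 operands ready
cycle 42: I7 complete
cycle 43: R4←I7

I5 = (29, 30, 34, 35)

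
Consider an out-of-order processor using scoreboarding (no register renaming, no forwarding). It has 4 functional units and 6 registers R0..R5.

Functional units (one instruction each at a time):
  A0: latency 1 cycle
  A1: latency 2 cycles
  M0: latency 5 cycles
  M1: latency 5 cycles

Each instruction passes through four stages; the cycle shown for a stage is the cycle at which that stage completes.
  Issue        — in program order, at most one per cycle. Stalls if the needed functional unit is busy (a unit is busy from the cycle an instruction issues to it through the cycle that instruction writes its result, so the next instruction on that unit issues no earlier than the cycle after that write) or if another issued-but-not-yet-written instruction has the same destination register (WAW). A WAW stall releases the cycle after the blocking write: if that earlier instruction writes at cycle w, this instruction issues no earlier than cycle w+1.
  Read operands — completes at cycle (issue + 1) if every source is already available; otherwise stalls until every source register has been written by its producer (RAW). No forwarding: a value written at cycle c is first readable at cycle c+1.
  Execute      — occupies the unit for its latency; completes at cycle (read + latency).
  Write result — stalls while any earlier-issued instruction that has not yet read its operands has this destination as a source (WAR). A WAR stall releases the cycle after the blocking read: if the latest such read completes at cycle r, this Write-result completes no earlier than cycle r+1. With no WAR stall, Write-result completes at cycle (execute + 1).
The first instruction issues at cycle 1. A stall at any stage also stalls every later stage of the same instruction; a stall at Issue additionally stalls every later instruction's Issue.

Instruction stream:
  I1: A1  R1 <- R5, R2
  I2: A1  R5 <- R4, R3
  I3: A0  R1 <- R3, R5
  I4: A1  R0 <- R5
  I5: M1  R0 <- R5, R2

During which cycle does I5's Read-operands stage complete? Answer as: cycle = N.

cycle = 17

t=1  I1 dispatched to A1
t=2  I1 operands ready
t=4  I1 complete
t=5  R1←I1
t=6  I2 dispatched to A1
t=7  I2 operands ready; I3 dispatched to A0
t=9  I2 complete
t=10  R5←I2
t=11  I3 operands ready; I4 dispatched to A1
t=12  I3 complete; I4 operands ready
t=13  R1←I3
t=14  I4 complete
t=15  R0←I4
t=16  I5 dispatched to M1
t=17  I5 operands ready
t=22  I5 complete
t=23  R0←I5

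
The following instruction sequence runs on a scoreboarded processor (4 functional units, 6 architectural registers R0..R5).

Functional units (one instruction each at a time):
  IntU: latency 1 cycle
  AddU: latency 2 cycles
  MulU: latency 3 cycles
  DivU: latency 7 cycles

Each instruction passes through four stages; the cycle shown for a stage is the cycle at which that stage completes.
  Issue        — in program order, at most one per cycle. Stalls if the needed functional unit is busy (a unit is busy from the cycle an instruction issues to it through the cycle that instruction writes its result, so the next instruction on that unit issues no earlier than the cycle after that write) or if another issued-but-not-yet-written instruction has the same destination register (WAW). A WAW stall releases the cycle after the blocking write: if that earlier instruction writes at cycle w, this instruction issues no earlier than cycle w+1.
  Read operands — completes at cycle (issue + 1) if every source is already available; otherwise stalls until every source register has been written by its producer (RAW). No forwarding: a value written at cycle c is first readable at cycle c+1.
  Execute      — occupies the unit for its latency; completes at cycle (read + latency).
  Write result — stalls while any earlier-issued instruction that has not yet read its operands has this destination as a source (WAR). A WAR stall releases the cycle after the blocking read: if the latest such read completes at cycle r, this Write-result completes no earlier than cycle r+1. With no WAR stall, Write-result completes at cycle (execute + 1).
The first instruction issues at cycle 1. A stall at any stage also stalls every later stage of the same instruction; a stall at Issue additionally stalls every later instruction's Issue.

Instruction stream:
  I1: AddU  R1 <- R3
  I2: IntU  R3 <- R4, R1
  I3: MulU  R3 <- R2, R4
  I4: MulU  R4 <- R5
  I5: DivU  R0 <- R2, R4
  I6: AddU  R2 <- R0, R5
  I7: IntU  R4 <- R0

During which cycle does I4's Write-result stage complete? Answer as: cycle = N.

t=1  I1→AddU
t=2  I1 RO, I2→IntU
t=4  I1 EX
t=5  I1 WR R1
t=6  I2 RO
t=7  I2 EX
t=8  I2 WR R3
t=9  I3→MulU
t=10  I3 RO
t=13  I3 EX
t=14  I3 WR R3
t=15  I4→MulU
t=16  I4 RO, I5→DivU
t=17  I6→AddU
t=19  I4 EX
t=20  I4 WR R4
t=21  I5 RO, I7→IntU
t=28  I5 EX
t=29  I5 WR R0
t=30  I6 RO, I7 RO
t=31  I7 EX
t=32  I6 EX, I7 WR R4
t=33  I6 WR R2

cycle = 20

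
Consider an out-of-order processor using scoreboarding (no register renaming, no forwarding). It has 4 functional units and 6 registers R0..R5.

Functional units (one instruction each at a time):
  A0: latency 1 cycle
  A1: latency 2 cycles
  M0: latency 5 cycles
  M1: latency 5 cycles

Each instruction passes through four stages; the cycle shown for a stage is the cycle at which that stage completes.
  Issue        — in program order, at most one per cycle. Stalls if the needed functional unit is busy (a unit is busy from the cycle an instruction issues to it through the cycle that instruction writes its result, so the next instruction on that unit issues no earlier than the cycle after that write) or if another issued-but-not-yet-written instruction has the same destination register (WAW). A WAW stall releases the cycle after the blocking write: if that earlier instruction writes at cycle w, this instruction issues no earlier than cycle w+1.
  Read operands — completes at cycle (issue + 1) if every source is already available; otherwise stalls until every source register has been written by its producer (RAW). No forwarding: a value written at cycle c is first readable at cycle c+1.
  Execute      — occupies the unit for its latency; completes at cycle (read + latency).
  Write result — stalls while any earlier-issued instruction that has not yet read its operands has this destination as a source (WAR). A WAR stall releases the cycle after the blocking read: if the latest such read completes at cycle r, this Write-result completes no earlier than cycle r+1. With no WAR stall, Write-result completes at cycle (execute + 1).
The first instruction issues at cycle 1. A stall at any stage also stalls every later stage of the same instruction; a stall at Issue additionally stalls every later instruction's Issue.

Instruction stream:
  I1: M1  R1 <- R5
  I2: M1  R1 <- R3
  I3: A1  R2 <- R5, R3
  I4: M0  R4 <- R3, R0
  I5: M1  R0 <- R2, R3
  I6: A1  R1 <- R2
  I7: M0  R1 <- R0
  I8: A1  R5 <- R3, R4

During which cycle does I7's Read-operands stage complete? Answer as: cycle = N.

[1] I1 issues→M1
[2] I1 reads
[7] I1 exec-done
[8] I1 writes R1
[9] I2 issues→M1
[10] I2 reads · I3 issues→A1
[11] I3 reads · I4 issues→M0
[12] I4 reads
[13] I3 exec-done
[14] I3 writes R2
[15] I2 exec-done
[16] I2 writes R1
[17] I4 exec-done · I5 issues→M1
[18] I4 writes R4 · I5 reads · I6 issues→A1
[19] I6 reads
[21] I6 exec-done
[22] I6 writes R1
[23] I5 exec-done · I7 issues→M0
[24] I5 writes R0 · I8 issues→A1
[25] I7 reads · I8 reads
[27] I8 exec-done
[28] I8 writes R5
[30] I7 exec-done
[31] I7 writes R1

cycle = 25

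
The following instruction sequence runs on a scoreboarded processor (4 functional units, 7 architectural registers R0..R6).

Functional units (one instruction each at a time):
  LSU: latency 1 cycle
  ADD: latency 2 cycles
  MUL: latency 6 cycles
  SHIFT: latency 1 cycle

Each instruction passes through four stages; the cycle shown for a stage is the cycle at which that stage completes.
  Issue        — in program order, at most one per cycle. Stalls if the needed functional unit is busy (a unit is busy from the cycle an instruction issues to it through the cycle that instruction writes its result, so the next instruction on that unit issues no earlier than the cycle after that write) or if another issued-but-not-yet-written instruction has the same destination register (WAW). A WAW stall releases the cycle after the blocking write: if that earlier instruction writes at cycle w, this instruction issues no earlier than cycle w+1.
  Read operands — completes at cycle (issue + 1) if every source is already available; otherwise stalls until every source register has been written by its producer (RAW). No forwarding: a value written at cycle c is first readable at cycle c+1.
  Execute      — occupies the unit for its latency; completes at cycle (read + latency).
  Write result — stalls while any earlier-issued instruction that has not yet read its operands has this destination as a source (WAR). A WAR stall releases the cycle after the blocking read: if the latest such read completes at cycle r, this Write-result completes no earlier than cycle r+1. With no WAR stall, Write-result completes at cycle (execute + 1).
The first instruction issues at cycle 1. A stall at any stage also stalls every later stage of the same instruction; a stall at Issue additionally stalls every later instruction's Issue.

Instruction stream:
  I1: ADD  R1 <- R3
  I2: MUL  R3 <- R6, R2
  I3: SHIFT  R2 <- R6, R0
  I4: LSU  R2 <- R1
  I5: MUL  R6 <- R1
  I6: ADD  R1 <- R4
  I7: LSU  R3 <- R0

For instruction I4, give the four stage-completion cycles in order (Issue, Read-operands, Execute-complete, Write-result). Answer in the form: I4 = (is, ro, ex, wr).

I4 = (7, 8, 9, 10)

1) issue 1, read 2, done 4, write 5
2) issue 2, read 3, done 9, write 10
3) issue 3, read 4, done 5, write 6
4) issue 7, read 8, done 9, write 10  <WAW R2: wait I3 write@6>
5) issue 11, read 12, done 18, write 19  <struct: MUL busy until I2 writes@10>
6) issue 12, read 13, done 15, write 16
7) issue 13, read 14, done 15, write 16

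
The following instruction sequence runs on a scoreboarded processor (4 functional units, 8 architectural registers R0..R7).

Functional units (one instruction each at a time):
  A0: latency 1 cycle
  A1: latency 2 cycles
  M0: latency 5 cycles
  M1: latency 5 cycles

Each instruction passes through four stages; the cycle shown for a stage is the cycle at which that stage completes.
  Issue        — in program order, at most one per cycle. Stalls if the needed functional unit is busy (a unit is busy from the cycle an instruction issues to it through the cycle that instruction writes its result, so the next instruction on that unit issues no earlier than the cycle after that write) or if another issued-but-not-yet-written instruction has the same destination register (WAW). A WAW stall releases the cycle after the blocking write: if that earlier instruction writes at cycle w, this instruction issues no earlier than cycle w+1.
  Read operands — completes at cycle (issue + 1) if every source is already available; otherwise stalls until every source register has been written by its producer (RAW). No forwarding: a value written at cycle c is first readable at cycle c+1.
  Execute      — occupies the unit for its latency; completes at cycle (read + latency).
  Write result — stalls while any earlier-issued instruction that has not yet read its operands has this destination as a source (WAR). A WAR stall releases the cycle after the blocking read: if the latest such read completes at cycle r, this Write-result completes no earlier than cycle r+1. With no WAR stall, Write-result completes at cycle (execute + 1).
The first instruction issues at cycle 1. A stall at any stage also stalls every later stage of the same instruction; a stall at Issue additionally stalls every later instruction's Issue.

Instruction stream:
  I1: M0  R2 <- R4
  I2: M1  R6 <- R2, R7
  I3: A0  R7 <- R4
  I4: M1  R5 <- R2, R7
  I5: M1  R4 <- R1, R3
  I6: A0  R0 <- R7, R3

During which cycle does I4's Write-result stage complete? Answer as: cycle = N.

t=1  I1 issues→M0
t=2  I1 reads, I2 issues→M1
t=3  I3 issues→A0
t=4  I3 reads
t=5  I3 exec-done
t=7  I1 exec-done
t=8  I1 writes R2
t=9  I2 reads
t=10  I3 writes R7
t=14  I2 exec-done
t=15  I2 writes R6
t=16  I4 issues→M1
t=17  I4 reads
t=22  I4 exec-done
t=23  I4 writes R5
t=24  I5 issues→M1
t=25  I5 reads, I6 issues→A0
t=26  I6 reads
t=27  I6 exec-done
t=28  I6 writes R0
t=30  I5 exec-done
t=31  I5 writes R4

cycle = 23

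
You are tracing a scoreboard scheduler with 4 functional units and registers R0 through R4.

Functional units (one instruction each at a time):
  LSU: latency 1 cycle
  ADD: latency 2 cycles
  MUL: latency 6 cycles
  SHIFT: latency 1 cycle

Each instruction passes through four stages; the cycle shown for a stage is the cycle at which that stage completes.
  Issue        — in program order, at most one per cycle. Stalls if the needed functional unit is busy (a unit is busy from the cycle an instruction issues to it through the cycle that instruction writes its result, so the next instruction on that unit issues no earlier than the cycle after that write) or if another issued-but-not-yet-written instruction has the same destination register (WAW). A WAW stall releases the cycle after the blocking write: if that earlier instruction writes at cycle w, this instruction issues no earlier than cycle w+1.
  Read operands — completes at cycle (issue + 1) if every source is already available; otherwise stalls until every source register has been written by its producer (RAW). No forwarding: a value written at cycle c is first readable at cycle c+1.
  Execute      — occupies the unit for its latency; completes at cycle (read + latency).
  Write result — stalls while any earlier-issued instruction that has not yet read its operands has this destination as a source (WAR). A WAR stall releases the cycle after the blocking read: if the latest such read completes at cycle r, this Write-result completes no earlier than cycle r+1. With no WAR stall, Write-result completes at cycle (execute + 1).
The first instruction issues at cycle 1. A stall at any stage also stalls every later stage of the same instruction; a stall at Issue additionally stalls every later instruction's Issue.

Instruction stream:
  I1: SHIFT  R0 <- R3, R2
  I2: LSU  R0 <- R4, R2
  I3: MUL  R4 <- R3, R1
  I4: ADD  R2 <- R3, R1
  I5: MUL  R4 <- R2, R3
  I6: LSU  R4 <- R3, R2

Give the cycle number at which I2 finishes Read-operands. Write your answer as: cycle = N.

cycle = 6

I1: IS=1 RO=2 EX=3 WR=4
I2: IS=5 RO=6 EX=7 WR=8  [WAW R0: wait I1 write@4]
I3: IS=6 RO=7 EX=13 WR=14
I4: IS=7 RO=8 EX=10 WR=11
I5: IS=15 RO=16 EX=22 WR=23  [struct: MUL busy until I3 writes@14]
I6: IS=24 RO=25 EX=26 WR=27  [WAW R4: wait I5 write@23]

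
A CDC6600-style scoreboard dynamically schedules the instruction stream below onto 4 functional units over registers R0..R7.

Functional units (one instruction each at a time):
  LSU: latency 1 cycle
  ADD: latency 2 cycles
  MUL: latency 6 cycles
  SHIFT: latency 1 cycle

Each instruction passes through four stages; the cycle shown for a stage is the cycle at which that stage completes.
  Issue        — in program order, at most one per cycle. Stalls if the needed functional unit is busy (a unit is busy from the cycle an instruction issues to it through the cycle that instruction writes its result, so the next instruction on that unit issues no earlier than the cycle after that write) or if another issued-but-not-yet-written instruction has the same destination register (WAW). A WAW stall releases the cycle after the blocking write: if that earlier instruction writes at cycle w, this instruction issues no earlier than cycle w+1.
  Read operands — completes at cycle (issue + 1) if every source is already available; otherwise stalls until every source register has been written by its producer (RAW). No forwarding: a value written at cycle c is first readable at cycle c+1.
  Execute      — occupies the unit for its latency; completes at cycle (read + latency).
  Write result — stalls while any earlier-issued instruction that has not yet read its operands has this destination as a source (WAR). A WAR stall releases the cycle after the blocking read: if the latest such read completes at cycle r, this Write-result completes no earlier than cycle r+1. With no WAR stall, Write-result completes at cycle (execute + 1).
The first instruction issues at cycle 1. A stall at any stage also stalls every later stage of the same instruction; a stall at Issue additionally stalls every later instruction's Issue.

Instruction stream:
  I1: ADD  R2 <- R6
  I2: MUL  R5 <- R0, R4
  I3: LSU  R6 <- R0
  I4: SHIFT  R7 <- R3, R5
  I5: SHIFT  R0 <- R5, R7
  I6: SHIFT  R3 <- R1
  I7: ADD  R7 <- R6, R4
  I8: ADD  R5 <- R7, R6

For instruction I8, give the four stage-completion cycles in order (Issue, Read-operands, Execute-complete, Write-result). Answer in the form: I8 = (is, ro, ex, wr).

c1: issue I1 (ADD)
c2: I1 read-ops · issue I2 (MUL)
c3: I2 read-ops · issue I3 (LSU)
c4: I1 finished on ADD · I3 read-ops · issue I4 (SHIFT)
c5: I1→R2 · I3 finished on LSU
c6: I3→R6
c9: I2 finished on MUL
c10: I2→R5
c11: I4 read-ops
c12: I4 finished on SHIFT
c13: I4→R7
c14: issue I5 (SHIFT)
c15: I5 read-ops
c16: I5 finished on SHIFT
c17: I5→R0
c18: issue I6 (SHIFT)
c19: I6 read-ops · issue I7 (ADD)
c20: I6 finished on SHIFT · I7 read-ops
c21: I6→R3
c22: I7 finished on ADD
c23: I7→R7
c24: issue I8 (ADD)
c25: I8 read-ops
c27: I8 finished on ADD
c28: I8→R5

I8 = (24, 25, 27, 28)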